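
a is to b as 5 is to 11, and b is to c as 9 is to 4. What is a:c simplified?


Given a:b = 5:11 and b:c = 9:4
Make b consistent. Multiply first ratio by 9: a:b = 45:99
Multiply second ratio by 11: b:c = 99:44
Now b = 99 in both, so a:b:c = 45:99:44
Therefore a:c = 45:44
Simplify by GCD: a:c = 45:44

45:44


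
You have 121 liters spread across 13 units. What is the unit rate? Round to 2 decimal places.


Total liters = 121
Number of units = 13
Unit rate = 121 / 13
= 9.31 liters per unit

9.31


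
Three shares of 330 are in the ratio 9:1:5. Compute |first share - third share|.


Total parts = 9 + 1 + 5 = 15
Value per part = 330 / 15 = 22
Shares: 9*22=198, 1*22=22, 5*22=110
First share = 198, third share = 110
Difference = |198 - 110| = 88

88


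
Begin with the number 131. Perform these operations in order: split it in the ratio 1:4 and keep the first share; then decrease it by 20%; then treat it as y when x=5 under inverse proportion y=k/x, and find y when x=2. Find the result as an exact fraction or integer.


Start with 131.
Step 1: Split 1:4, first share = 131 * 1/5 = 131/5
Step 2: Decrease by 20%: 131/5 * 80/100 = 524/25
Step 3: Inverse prop: k = (524/25)*5; new y = k/2 = 524/25*5/2 = 262/5
Final result = 262/5

262/5


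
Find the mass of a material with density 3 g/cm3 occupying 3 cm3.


Using mass = density * volume
Density = 3 g/cm3
Volume = 3 cm3
Mass = 3 * 3
= 9 g

9


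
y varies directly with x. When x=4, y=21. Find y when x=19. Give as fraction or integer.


Direct proportion: y = kx
Find k: k = 21/4 = 21/4
Compute y at x=19: y = 21/4 * 19
y = 399/4

399/4


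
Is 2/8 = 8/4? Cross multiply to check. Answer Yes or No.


Cross multiply to check 2/8 = 8/4
Left cross product: 2 * 4 = 8
Right cross product: 8 * 8 = 64
8 != 64
Not equal, so proportions differ => No

No


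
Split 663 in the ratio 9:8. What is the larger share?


Total parts = 9 + 8 = 17
Value per part = 663 / 17 = 39
First share = 9 * 39 = 351
Second share = 8 * 39 = 312
Larger share = 351

351


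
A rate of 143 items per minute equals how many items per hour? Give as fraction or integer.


Converting from per minute to per hour
Rate = 143 items per minute
Multiply by 60: 143 * 60
= 8580 items per hour

8580


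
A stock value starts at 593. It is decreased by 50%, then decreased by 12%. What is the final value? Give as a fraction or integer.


Start: 593
Step 1: decrease by 50% => multiply by 50/100
  593 * 50/100 = 593/2
Step 2: decrease by 12% => multiply by 88/100
  593/2 * 88/100 = 6523/25
Final value = 6523/25

6523/25


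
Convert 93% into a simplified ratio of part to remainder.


Part = 93%, Remainder = 7%
Ratio = 93:7
GCD(93, 7) = 1
Simplify: 93:7 = 93:7

93:7


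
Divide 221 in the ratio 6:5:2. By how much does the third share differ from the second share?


Total parts = 6 + 5 + 2 = 13
Value per part = 221 / 13 = 17
Shares: 6*17=102, 5*17=85, 2*17=34
Third share = 34, second share = 85
Difference = |34 - 85| = 51

51


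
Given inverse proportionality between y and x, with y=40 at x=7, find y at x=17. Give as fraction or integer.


Inverse proportion: y = k/x
Find k: k = 7 * 40 = 280
Compute y at x=17: y = 280/17
y = 280/17

280/17


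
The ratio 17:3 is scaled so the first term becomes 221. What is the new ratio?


Original ratio: 17:3
First term target: 221
Scale factor = 221 / 17 = 13
Multiply second term: 3 * 13 = 39
Equivalent ratio = 221:39

221:39


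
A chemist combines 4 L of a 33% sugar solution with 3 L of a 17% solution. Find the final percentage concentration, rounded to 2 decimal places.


Solute in mixture 1 = 33% of 4 L = 4*33/100 = 33/25 L
Solute in mixture 2 = 17% of 3 L = 3*17/100 = 51/100 L
Total solute = 33/25 + 51/100 = 183/100 L
Total volume = 4 + 3 = 7 L
Final concentration = 183/100/7 * 100 = 26.14%

26.14


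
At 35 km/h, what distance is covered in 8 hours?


Using distance = speed * time
Speed = 35 km/h
Time = 8 hours
Distance = 35 * 8
= 280 km

280


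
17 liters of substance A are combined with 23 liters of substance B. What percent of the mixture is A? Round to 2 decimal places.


Volume of A = 17 L
Volume of B = 23 L
Total volume = 17 + 23 = 40 L
Percentage of A = (17/40) * 100
= 42.50%

42.50


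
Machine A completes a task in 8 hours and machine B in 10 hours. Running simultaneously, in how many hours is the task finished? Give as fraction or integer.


Rate of A = 1/8 job per hour
Rate of B = 1/10 job per hour
Combined rate = 1/8 + 1/10
Find common denominator: (10 + 8)/(8*10) = 18/80
Combined rate = 9/40 job per hour
Time together = 1 / (9/40) = 40/9 hours

40/9


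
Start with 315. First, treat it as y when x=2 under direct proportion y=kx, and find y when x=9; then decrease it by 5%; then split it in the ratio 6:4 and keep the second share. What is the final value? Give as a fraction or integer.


Start with 315.
Step 1: Direct prop: k = (315)/2; new y = k*9 = 315*9/2 = 2835/2
Step 2: Decrease by 5%: 2835/2 * 95/100 = 10773/8
Step 3: Split 6:4, second share = 10773/8 * 4/10 = 10773/20
Final result = 10773/20

10773/20


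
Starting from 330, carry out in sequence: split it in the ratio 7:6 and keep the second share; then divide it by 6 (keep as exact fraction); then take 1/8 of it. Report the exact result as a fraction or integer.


Start with 330.
Step 1: Split 7:6, second share = 330 * 6/13 = 1980/13
Step 2: Divide by 6: 1980/13 / 6 = 330/13
Step 3: Take 1/8: 330/13 * 1/8 = 165/52
Final result = 165/52

165/52


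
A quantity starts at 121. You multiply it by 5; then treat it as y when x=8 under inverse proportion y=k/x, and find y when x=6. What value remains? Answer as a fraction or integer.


Start with 121.
Step 1: Multiply by 5: 121 * 5 = 605
Step 2: Inverse prop: k = (605)*8; new y = k/6 = 605*8/6 = 2420/3
Final result = 2420/3

2420/3


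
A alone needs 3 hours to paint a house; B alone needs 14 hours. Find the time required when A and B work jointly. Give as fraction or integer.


Rate of A = 1/3 job per hour
Rate of B = 1/14 job per hour
Combined rate = 1/3 + 1/14
Find common denominator: (14 + 3)/(3*14) = 17/42
Combined rate = 17/42 job per hour
Time together = 1 / (17/42) = 42/17 hours

42/17


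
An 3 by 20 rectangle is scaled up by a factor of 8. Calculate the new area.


Original dimensions: 3 x 20
Enlargement factor = 8
New width = 3 * 8 = 24
New height = 20 * 8 = 160
New area = 24 * 160 = 3840

3840


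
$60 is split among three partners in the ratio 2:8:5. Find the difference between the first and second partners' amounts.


Total parts = 2 + 8 + 5 = 15
Value per part = 60 / 15 = 4
Shares: 2*4=8, 8*4=32, 5*4=20
First share = 8, second share = 32
Difference = |8 - 32| = 24

24


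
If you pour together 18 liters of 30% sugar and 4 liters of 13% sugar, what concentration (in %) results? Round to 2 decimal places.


Solute in mixture 1 = 30% of 18 L = 18*30/100 = 27/5 L
Solute in mixture 2 = 13% of 4 L = 4*13/100 = 13/25 L
Total solute = 27/5 + 13/25 = 148/25 L
Total volume = 18 + 4 = 22 L
Final concentration = 148/25/22 * 100 = 26.91%

26.91


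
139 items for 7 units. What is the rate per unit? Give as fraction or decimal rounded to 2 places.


Total items = 139
Number of units = 7
Unit rate = 139 / 7
= 19.86 items per unit

19.86


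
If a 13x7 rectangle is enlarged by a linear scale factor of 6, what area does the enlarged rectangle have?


Original dimensions: 13 x 7
Enlargement factor = 6
New width = 13 * 6 = 78
New height = 7 * 6 = 42
New area = 78 * 42 = 3276

3276


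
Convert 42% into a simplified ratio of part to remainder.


Part = 42%, Remainder = 58%
Ratio = 42:58
GCD(42, 58) = 2
Simplify: 21:29 = 21:29

21:29


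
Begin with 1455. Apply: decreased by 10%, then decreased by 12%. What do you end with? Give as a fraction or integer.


Start: 1455
Step 1: decrease by 10% => multiply by 90/100
  1455 * 90/100 = 2619/2
Step 2: decrease by 12% => multiply by 88/100
  2619/2 * 88/100 = 28809/25
Final value = 28809/25

28809/25


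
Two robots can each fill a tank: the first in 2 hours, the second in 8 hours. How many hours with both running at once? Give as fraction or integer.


Rate of A = 1/2 job per hour
Rate of B = 1/8 job per hour
Combined rate = 1/2 + 1/8
Find common denominator: (8 + 2)/(2*8) = 10/16
Combined rate = 5/8 job per hour
Time together = 1 / (5/8) = 8/5 hours

8/5


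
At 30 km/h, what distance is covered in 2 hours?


Using distance = speed * time
Speed = 30 km/h
Time = 2 hours
Distance = 30 * 2
= 60 km

60


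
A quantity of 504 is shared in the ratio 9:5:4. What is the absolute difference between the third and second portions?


Total parts = 9 + 5 + 4 = 18
Value per part = 504 / 18 = 28
Shares: 9*28=252, 5*28=140, 4*28=112
Third share = 112, second share = 140
Difference = |112 - 140| = 28

28


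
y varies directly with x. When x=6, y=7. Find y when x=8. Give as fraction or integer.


Direct proportion: y = kx
Find k: k = 7/6 = 7/6
Compute y at x=8: y = 7/6 * 8
y = 28/3

28/3


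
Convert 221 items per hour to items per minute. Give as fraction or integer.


Converting from per hour to per minute
Rate = 221 items per hour
Divide by 60: 221/60
= 221/60 items per minute

221/60


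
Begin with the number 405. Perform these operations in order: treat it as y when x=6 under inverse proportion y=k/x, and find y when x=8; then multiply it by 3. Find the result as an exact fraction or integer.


Start with 405.
Step 1: Inverse prop: k = (405)*6; new y = k/8 = 405*6/8 = 1215/4
Step 2: Multiply by 3: 1215/4 * 3 = 3645/4
Final result = 3645/4

3645/4


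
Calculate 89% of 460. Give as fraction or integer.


Compute 89% of 460
Convert percentage: 89% = 89/100
Multiply: 460 * 89/100
= 40940/100
= 2047/5

2047/5


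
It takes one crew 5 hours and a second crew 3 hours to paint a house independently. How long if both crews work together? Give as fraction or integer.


Rate of A = 1/5 job per hour
Rate of B = 1/3 job per hour
Combined rate = 1/5 + 1/3
Find common denominator: (3 + 5)/(5*3) = 8/15
Combined rate = 8/15 job per hour
Time together = 1 / (8/15) = 15/8 hours

15/8


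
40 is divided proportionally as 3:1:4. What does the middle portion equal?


Ratio = 3:1:4
Total parts = 3 + 1 + 4 = 8
Value per part = 40 / 8 = 5
First share = 3 * 5 = 15
Middle share = 1 * 5 = 5
Third share = 4 * 5 = 20

5


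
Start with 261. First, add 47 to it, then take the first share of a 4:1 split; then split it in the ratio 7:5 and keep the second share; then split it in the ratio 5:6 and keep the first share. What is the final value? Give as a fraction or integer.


Start with 261.
Step 1: Add 47: 261+47=308; split 4:1 first = 308*4/5 = 1232/5
Step 2: Split 7:5, second share = 1232/5 * 5/12 = 308/3
Step 3: Split 5:6, first share = 308/3 * 5/11 = 140/3
Final result = 140/3

140/3


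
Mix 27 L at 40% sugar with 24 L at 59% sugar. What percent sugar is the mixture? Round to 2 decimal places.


Solute in mixture 1 = 40% of 27 L = 27*40/100 = 54/5 L
Solute in mixture 2 = 59% of 24 L = 24*59/100 = 354/25 L
Total solute = 54/5 + 354/25 = 624/25 L
Total volume = 27 + 24 = 51 L
Final concentration = 624/25/51 * 100 = 48.94%

48.94


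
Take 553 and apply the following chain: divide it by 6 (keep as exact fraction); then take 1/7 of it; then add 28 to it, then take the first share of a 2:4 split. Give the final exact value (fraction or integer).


Start with 553.
Step 1: Divide by 6: 553 / 6 = 553/6
Step 2: Take 1/7: 553/6 * 1/7 = 79/6
Step 3: Add 28: 79/6+28=247/6; split 2:4 first = 247/6*2/6 = 247/18
Final result = 247/18

247/18


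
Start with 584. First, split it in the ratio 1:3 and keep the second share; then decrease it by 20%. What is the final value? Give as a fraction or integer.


Start with 584.
Step 1: Split 1:3, second share = 584 * 3/4 = 438
Step 2: Decrease by 20%: 438 * 80/100 = 1752/5
Final result = 1752/5

1752/5


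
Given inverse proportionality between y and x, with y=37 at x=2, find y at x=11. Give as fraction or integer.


Inverse proportion: y = k/x
Find k: k = 2 * 37 = 74
Compute y at x=11: y = 74/11
y = 74/11

74/11


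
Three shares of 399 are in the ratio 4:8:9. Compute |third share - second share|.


Total parts = 4 + 8 + 9 = 21
Value per part = 399 / 21 = 19
Shares: 4*19=76, 8*19=152, 9*19=171
Third share = 171, second share = 152
Difference = |171 - 152| = 19

19


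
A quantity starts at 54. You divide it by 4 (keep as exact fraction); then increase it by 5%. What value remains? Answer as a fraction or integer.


Start with 54.
Step 1: Divide by 4: 54 / 4 = 27/2
Step 2: Increase by 5%: 27/2 * 105/100 = 567/40
Final result = 567/40

567/40


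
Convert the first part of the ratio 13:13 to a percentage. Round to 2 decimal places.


Total parts = 13 + 13 = 26
First part fraction = 13/26
Percentage = (13/26) * 100
= 0.5 * 100
= 50.00%

50.00


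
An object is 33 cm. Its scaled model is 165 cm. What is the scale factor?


Original length = 33 cm
Scaled length = 165 cm
Scale factor = 165 / 33
= 5

5


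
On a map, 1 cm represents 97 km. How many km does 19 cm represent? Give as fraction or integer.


Map scale: 1 cm = 97 km
Measured distance on map = 19 cm
Set up proportion: 19 * 97 / 1
= 1843 / 1
= 1843 km

1843


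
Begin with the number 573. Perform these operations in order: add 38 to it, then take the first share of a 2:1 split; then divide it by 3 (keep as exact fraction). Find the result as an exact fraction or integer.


Start with 573.
Step 1: Add 38: 573+38=611; split 2:1 first = 611*2/3 = 1222/3
Step 2: Divide by 3: 1222/3 / 3 = 1222/9
Final result = 1222/9

1222/9


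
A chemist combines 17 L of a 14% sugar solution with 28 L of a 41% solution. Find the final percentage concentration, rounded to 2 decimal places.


Solute in mixture 1 = 14% of 17 L = 17*14/100 = 119/50 L
Solute in mixture 2 = 41% of 28 L = 28*41/100 = 287/25 L
Total solute = 119/50 + 287/25 = 693/50 L
Total volume = 17 + 28 = 45 L
Final concentration = 693/50/45 * 100 = 30.80%

30.80


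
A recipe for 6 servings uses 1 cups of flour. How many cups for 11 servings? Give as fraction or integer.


Original: 1 cups for 6 servings
Target servings = 11
Scaling factor = 11/6
New amount = 1 * 11/6
= 11/6
= 11/6 cups

11/6


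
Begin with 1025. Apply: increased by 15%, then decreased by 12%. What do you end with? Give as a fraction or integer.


Start: 1025
Step 1: increase by 15% => multiply by 115/100
  1025 * 115/100 = 4715/4
Step 2: decrease by 12% => multiply by 88/100
  4715/4 * 88/100 = 10373/10
Final value = 10373/10

10373/10


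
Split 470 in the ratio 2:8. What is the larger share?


Total parts = 2 + 8 = 10
Value per part = 470 / 10 = 47
First share = 2 * 47 = 94
Second share = 8 * 47 = 376
Larger share = 376

376


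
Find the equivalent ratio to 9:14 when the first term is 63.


Original ratio: 9:14
First term target: 63
Scale factor = 63 / 9 = 7
Multiply second term: 14 * 7 = 98
Equivalent ratio = 63:98

63:98


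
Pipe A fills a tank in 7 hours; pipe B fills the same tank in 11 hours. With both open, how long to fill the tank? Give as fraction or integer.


Rate of A = 1/7 job per hour
Rate of B = 1/11 job per hour
Combined rate = 1/7 + 1/11
Find common denominator: (11 + 7)/(7*11) = 18/77
Combined rate = 18/77 job per hour
Time together = 1 / (18/77) = 77/18 hours

77/18


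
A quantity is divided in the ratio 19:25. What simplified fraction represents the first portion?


Total parts = 19 + 25 = 44
First part fraction = 19/44
Simplify: 19/44 = 19/44

19/44


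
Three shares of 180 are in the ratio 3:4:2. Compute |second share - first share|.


Total parts = 3 + 4 + 2 = 9
Value per part = 180 / 9 = 20
Shares: 3*20=60, 4*20=80, 2*20=40
Second share = 80, first share = 60
Difference = |80 - 60| = 20

20


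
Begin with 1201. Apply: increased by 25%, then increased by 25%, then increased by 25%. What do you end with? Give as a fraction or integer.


Start: 1201
Step 1: increase by 25% => multiply by 125/100
  1201 * 125/100 = 6005/4
Step 2: increase by 25% => multiply by 125/100
  6005/4 * 125/100 = 30025/16
Step 3: increase by 25% => multiply by 125/100
  30025/16 * 125/100 = 150125/64
Final value = 150125/64

150125/64


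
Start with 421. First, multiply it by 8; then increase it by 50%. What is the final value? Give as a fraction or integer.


Start with 421.
Step 1: Multiply by 8: 421 * 8 = 3368
Step 2: Increase by 50%: 3368 * 150/100 = 5052
Final result = 5052

5052


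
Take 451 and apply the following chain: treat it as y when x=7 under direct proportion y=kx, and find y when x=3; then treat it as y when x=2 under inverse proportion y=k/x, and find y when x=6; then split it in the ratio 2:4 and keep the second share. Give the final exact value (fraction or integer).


Start with 451.
Step 1: Direct prop: k = (451)/7; new y = k*3 = 451*3/7 = 1353/7
Step 2: Inverse prop: k = (1353/7)*2; new y = k/6 = 1353/7*2/6 = 451/7
Step 3: Split 2:4, second share = 451/7 * 4/6 = 902/21
Final result = 902/21

902/21


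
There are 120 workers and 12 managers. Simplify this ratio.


Find GCD(120, 12)
GCD = 12
Divide both by 12: 120/12 = 10, 12/12 = 1
Simplified ratio = 10:1

10:1


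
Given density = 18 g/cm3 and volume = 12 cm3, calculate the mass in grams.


Using mass = density * volume
Density = 18 g/cm3
Volume = 12 cm3
Mass = 18 * 12
= 216 g

216


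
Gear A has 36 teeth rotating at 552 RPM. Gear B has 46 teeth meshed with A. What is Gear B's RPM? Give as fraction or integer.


Gear ratio: teeth_A * RPM_A = teeth_B * RPM_B
36 * 552 = 46 * RPM_B
19872 = 46 * RPM_B
RPM_B = 19872 / 46
RPM_B = 432

432


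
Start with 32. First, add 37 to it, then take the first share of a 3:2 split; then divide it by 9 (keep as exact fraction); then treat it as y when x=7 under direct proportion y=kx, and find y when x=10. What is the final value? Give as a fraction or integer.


Start with 32.
Step 1: Add 37: 32+37=69; split 3:2 first = 69*3/5 = 207/5
Step 2: Divide by 9: 207/5 / 9 = 23/5
Step 3: Direct prop: k = (23/5)/7; new y = k*10 = 23/5*10/7 = 46/7
Final result = 46/7

46/7


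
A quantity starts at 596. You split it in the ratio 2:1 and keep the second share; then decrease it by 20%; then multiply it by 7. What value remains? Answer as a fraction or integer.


Start with 596.
Step 1: Split 2:1, second share = 596 * 1/3 = 596/3
Step 2: Decrease by 20%: 596/3 * 80/100 = 2384/15
Step 3: Multiply by 7: 2384/15 * 7 = 16688/15
Final result = 16688/15

16688/15


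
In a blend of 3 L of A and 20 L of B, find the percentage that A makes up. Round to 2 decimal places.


Volume of A = 3 L
Volume of B = 20 L
Total volume = 3 + 20 = 23 L
Percentage of A = (3/23) * 100
= 13.04%

13.04


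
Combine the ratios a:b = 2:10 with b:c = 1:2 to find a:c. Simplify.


Given a:b = 2:10 and b:c = 1:2
Make b consistent. Multiply first ratio by 1: a:b = 2:10
Multiply second ratio by 10: b:c = 10:20
Now b = 10 in both, so a:b:c = 2:10:20
Therefore a:c = 2:20
Simplify by GCD: a:c = 1:10

1:10


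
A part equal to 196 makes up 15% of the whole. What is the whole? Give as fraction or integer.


Given: 196 is 15% of the whole
Set up: 196 = 15/100 * whole
whole = 196 * 100 / 15
whole = 19600 / 15
whole = 3920/3

3920/3


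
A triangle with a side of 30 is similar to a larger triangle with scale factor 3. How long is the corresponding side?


Similar triangles have proportional sides
Scale factor = 3
Smaller side = 30
Corresponding larger side = 30 * 3
= 90

90


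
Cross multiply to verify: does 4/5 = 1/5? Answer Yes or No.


Cross multiply to check 4/5 = 1/5
Left cross product: 4 * 5 = 20
Right cross product: 5 * 1 = 5
20 != 5
Not equal, so proportions differ => No

No


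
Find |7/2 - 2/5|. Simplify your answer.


Simplify: 7/2 = 7/2 and 2/5 = 2/5
Find common denominator: LCD = 10
Convert: 35/10 and 4/10
Difference = |35 - 4|/10 = 31/10
Simplified = 31/10

31/10


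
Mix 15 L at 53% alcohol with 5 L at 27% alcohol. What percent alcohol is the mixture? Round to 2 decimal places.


Solute in mixture 1 = 53% of 15 L = 15*53/100 = 159/20 L
Solute in mixture 2 = 27% of 5 L = 5*27/100 = 27/20 L
Total solute = 159/20 + 27/20 = 93/10 L
Total volume = 15 + 5 = 20 L
Final concentration = 93/10/20 * 100 = 46.50%

46.50


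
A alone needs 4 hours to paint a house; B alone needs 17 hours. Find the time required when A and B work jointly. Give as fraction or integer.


Rate of A = 1/4 job per hour
Rate of B = 1/17 job per hour
Combined rate = 1/4 + 1/17
Find common denominator: (17 + 4)/(4*17) = 21/68
Combined rate = 21/68 job per hour
Time together = 1 / (21/68) = 68/21 hours

68/21


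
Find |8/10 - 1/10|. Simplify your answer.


Simplify: 8/10 = 4/5 and 1/10 = 1/10
Find common denominator: LCD = 10
Convert: 8/10 and 1/10
Difference = |8 - 1|/10 = 7/10
Simplified = 7/10

7/10


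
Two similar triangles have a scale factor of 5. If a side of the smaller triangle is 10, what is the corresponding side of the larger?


Similar triangles have proportional sides
Scale factor = 5
Smaller side = 10
Corresponding larger side = 10 * 5
= 50

50


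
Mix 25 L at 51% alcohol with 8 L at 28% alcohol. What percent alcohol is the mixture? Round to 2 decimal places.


Solute in mixture 1 = 51% of 25 L = 25*51/100 = 51/4 L
Solute in mixture 2 = 28% of 8 L = 8*28/100 = 56/25 L
Total solute = 51/4 + 56/25 = 1499/100 L
Total volume = 25 + 8 = 33 L
Final concentration = 1499/100/33 * 100 = 45.42%

45.42


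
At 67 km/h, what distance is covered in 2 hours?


Using distance = speed * time
Speed = 67 km/h
Time = 2 hours
Distance = 67 * 2
= 134 km

134


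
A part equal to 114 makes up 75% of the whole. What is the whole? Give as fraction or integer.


Given: 114 is 75% of the whole
Set up: 114 = 75/100 * whole
whole = 114 * 100 / 75
whole = 11400 / 75
whole = 152

152


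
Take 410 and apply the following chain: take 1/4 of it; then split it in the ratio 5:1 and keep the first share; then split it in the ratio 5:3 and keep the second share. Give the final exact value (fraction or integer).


Start with 410.
Step 1: Take 1/4: 410 * 1/4 = 205/2
Step 2: Split 5:1, first share = 205/2 * 5/6 = 1025/12
Step 3: Split 5:3, second share = 1025/12 * 3/8 = 1025/32
Final result = 1025/32

1025/32


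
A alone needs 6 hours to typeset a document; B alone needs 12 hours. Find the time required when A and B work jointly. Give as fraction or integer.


Rate of A = 1/6 job per hour
Rate of B = 1/12 job per hour
Combined rate = 1/6 + 1/12
Find common denominator: (12 + 6)/(6*12) = 18/72
Combined rate = 1/4 job per hour
Time together = 1 / (1/4) = 4 hours

4


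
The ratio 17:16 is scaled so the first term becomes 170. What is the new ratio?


Original ratio: 17:16
First term target: 170
Scale factor = 170 / 17 = 10
Multiply second term: 16 * 10 = 160
Equivalent ratio = 170:160

170:160


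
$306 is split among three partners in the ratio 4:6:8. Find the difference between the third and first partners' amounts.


Total parts = 4 + 6 + 8 = 18
Value per part = 306 / 18 = 17
Shares: 4*17=68, 6*17=102, 8*17=136
Third share = 136, first share = 68
Difference = |136 - 68| = 68

68


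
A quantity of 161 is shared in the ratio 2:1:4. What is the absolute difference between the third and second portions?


Total parts = 2 + 1 + 4 = 7
Value per part = 161 / 7 = 23
Shares: 2*23=46, 1*23=23, 4*23=92
Third share = 92, second share = 23
Difference = |92 - 23| = 69

69


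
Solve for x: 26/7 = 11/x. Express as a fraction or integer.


Setting up: 26/7 = 11/x
Cross multiply: 26 * x = 7 * 11
26x = 77
x = 77/26
x = 77/26

77/26


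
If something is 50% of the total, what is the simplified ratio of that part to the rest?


Part = 50%, Remainder = 50%
Ratio = 50:50
GCD(50, 50) = 50
Simplify: 1:1 = 1:1

1:1


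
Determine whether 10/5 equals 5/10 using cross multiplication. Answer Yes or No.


Cross multiply to check 10/5 = 5/10
Left cross product: 10 * 10 = 100
Right cross product: 5 * 5 = 25
100 != 25
Not equal, so proportions differ => No

No


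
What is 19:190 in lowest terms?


Find GCD(19, 190)
GCD = 19
Divide both by 19: 19/19 = 1, 190/19 = 10
Simplified ratio = 1:10

1:10


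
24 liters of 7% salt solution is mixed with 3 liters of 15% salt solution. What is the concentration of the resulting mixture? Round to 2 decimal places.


Solute in mixture 1 = 7% of 24 L = 24*7/100 = 42/25 L
Solute in mixture 2 = 15% of 3 L = 3*15/100 = 9/20 L
Total solute = 42/25 + 9/20 = 213/100 L
Total volume = 24 + 3 = 27 L
Final concentration = 213/100/27 * 100 = 7.89%

7.89


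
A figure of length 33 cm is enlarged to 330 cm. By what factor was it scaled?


Original length = 33 cm
Scaled length = 330 cm
Scale factor = 330 / 33
= 10

10


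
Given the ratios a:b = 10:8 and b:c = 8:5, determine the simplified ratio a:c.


Given a:b = 10:8 and b:c = 8:5
Make b consistent. Multiply first ratio by 8: a:b = 80:64
Multiply second ratio by 8: b:c = 64:40
Now b = 64 in both, so a:b:c = 80:64:40
Therefore a:c = 80:40
Simplify by GCD: a:c = 2:1

2:1


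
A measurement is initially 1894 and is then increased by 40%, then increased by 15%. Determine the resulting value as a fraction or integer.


Start: 1894
Step 1: increase by 40% => multiply by 140/100
  1894 * 140/100 = 13258/5
Step 2: increase by 15% => multiply by 115/100
  13258/5 * 115/100 = 152467/50
Final value = 152467/50

152467/50


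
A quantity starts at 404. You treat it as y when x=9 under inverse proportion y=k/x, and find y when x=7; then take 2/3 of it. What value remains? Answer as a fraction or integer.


Start with 404.
Step 1: Inverse prop: k = (404)*9; new y = k/7 = 404*9/7 = 3636/7
Step 2: Take 2/3: 3636/7 * 2/3 = 2424/7
Final result = 2424/7

2424/7


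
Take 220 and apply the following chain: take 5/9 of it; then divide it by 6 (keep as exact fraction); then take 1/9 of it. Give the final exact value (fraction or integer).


Start with 220.
Step 1: Take 5/9: 220 * 5/9 = 1100/9
Step 2: Divide by 6: 1100/9 / 6 = 550/27
Step 3: Take 1/9: 550/27 * 1/9 = 550/243
Final result = 550/243

550/243


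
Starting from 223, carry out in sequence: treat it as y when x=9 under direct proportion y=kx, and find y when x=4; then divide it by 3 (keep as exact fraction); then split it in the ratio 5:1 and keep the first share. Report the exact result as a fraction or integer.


Start with 223.
Step 1: Direct prop: k = (223)/9; new y = k*4 = 223*4/9 = 892/9
Step 2: Divide by 3: 892/9 / 3 = 892/27
Step 3: Split 5:1, first share = 892/27 * 5/6 = 2230/81
Final result = 2230/81

2230/81


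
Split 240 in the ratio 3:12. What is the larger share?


Total parts = 3 + 12 = 15
Value per part = 240 / 15 = 16
First share = 3 * 16 = 48
Second share = 12 * 16 = 192
Larger share = 192

192


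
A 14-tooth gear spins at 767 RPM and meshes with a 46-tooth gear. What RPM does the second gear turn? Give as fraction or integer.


Gear ratio: teeth_A * RPM_A = teeth_B * RPM_B
14 * 767 = 46 * RPM_B
10738 = 46 * RPM_B
RPM_B = 10738 / 46
RPM_B = 5369/23

5369/23


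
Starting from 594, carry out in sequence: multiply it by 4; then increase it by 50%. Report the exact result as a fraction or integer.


Start with 594.
Step 1: Multiply by 4: 594 * 4 = 2376
Step 2: Increase by 50%: 2376 * 150/100 = 3564
Final result = 3564

3564


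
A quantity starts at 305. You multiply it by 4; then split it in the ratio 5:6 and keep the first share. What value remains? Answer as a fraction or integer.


Start with 305.
Step 1: Multiply by 4: 305 * 4 = 1220
Step 2: Split 5:6, first share = 1220 * 5/11 = 6100/11
Final result = 6100/11

6100/11


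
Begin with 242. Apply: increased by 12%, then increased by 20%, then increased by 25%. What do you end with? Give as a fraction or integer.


Start: 242
Step 1: increase by 12% => multiply by 112/100
  242 * 112/100 = 6776/25
Step 2: increase by 20% => multiply by 120/100
  6776/25 * 120/100 = 40656/125
Step 3: increase by 25% => multiply by 125/100
  40656/125 * 125/100 = 10164/25
Final value = 10164/25

10164/25


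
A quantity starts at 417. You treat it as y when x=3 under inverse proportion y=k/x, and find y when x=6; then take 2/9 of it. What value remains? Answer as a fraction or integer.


Start with 417.
Step 1: Inverse prop: k = (417)*3; new y = k/6 = 417*3/6 = 417/2
Step 2: Take 2/9: 417/2 * 2/9 = 139/3
Final result = 139/3

139/3


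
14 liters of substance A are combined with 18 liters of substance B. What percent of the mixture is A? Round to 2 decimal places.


Volume of A = 14 L
Volume of B = 18 L
Total volume = 14 + 18 = 32 L
Percentage of A = (14/32) * 100
= 43.75%

43.75


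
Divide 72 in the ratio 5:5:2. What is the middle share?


Ratio = 5:5:2
Total parts = 5 + 5 + 2 = 12
Value per part = 72 / 12 = 6
First share = 5 * 6 = 30
Middle share = 5 * 6 = 30
Third share = 2 * 6 = 12

30


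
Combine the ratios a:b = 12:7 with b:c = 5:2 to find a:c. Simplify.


Given a:b = 12:7 and b:c = 5:2
Make b consistent. Multiply first ratio by 5: a:b = 60:35
Multiply second ratio by 7: b:c = 35:14
Now b = 35 in both, so a:b:c = 60:35:14
Therefore a:c = 60:14
Simplify by GCD: a:c = 30:7

30:7


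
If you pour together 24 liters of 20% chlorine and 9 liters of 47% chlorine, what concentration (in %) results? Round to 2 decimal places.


Solute in mixture 1 = 20% of 24 L = 24*20/100 = 24/5 L
Solute in mixture 2 = 47% of 9 L = 9*47/100 = 423/100 L
Total solute = 24/5 + 423/100 = 903/100 L
Total volume = 24 + 9 = 33 L
Final concentration = 903/100/33 * 100 = 27.36%

27.36


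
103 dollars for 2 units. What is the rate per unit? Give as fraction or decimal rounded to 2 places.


Total dollars = 103
Number of units = 2
Unit rate = 103 / 2
= 51.50 dollars per unit

51.50


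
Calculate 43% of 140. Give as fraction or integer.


Compute 43% of 140
Convert percentage: 43% = 43/100
Multiply: 140 * 43/100
= 6020/100
= 301/5

301/5


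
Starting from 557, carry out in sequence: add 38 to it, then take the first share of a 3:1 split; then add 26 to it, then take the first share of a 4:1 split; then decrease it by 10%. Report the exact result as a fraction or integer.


Start with 557.
Step 1: Add 38: 557+38=595; split 3:1 first = 595*3/4 = 1785/4
Step 2: Add 26: 1785/4+26=1889/4; split 4:1 first = 1889/4*4/5 = 1889/5
Step 3: Decrease by 10%: 1889/5 * 90/100 = 17001/50
Final result = 17001/50

17001/50


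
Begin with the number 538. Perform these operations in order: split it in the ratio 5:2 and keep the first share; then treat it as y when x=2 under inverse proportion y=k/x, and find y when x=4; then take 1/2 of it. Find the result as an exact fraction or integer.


Start with 538.
Step 1: Split 5:2, first share = 538 * 5/7 = 2690/7
Step 2: Inverse prop: k = (2690/7)*2; new y = k/4 = 2690/7*2/4 = 1345/7
Step 3: Take 1/2: 1345/7 * 1/2 = 1345/14
Final result = 1345/14

1345/14


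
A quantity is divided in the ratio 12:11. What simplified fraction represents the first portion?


Total parts = 12 + 11 = 23
First part fraction = 12/23
Simplify: 12/23 = 12/23

12/23


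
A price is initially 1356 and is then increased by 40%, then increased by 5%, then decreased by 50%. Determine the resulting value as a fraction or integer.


Start: 1356
Step 1: increase by 40% => multiply by 140/100
  1356 * 140/100 = 9492/5
Step 2: increase by 5% => multiply by 105/100
  9492/5 * 105/100 = 49833/25
Step 3: decrease by 50% => multiply by 50/100
  49833/25 * 50/100 = 49833/50
Final value = 49833/50

49833/50


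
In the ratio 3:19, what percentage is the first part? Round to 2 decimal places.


Total parts = 3 + 19 = 22
First part fraction = 3/22
Percentage = (3/22) * 100
= 0.136364 * 100
= 13.64%

13.64


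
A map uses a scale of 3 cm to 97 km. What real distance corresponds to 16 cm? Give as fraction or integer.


Map scale: 3 cm = 97 km
Measured distance on map = 16 cm
Set up proportion: 16 * 97 / 3
= 1552 / 3
= 1552/3 km

1552/3


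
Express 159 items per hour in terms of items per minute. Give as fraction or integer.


Converting from per hour to per minute
Rate = 159 items per hour
Divide by 60: 159/60
= 53/20 items per minute

53/20


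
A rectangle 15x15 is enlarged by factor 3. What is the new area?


Original dimensions: 15 x 15
Enlargement factor = 3
New width = 15 * 3 = 45
New height = 15 * 3 = 45
New area = 45 * 45 = 2025

2025


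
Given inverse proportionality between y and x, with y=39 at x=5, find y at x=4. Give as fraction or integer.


Inverse proportion: y = k/x
Find k: k = 5 * 39 = 195
Compute y at x=4: y = 195/4
y = 195/4

195/4


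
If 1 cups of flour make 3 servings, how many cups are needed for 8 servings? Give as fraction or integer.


Original: 1 cups for 3 servings
Target servings = 8
Scaling factor = 8/3
New amount = 1 * 8/3
= 8/3
= 8/3 cups

8/3


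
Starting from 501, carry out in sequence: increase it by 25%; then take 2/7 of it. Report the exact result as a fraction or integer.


Start with 501.
Step 1: Increase by 25%: 501 * 125/100 = 2505/4
Step 2: Take 2/7: 2505/4 * 2/7 = 2505/14
Final result = 2505/14

2505/14


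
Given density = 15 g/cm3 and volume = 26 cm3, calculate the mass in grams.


Using mass = density * volume
Density = 15 g/cm3
Volume = 26 cm3
Mass = 15 * 26
= 390 g

390


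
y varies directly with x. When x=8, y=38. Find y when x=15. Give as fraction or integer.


Direct proportion: y = kx
Find k: k = 38/8 = 19/4
Compute y at x=15: y = 19/4 * 15
y = 285/4

285/4


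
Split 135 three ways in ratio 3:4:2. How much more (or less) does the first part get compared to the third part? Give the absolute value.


Total parts = 3 + 4 + 2 = 9
Value per part = 135 / 9 = 15
Shares: 3*15=45, 4*15=60, 2*15=30
First share = 45, third share = 30
Difference = |45 - 30| = 15

15


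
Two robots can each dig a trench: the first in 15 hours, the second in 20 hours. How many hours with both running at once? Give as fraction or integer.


Rate of A = 1/15 job per hour
Rate of B = 1/20 job per hour
Combined rate = 1/15 + 1/20
Find common denominator: (20 + 15)/(15*20) = 35/300
Combined rate = 7/60 job per hour
Time together = 1 / (7/60) = 60/7 hours

60/7


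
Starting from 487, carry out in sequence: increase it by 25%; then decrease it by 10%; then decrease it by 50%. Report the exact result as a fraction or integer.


Start with 487.
Step 1: Increase by 25%: 487 * 125/100 = 2435/4
Step 2: Decrease by 10%: 2435/4 * 90/100 = 4383/8
Step 3: Decrease by 50%: 4383/8 * 50/100 = 4383/16
Final result = 4383/16

4383/16


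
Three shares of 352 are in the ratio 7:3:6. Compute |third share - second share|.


Total parts = 7 + 3 + 6 = 16
Value per part = 352 / 16 = 22
Shares: 7*22=154, 3*22=66, 6*22=132
Third share = 132, second share = 66
Difference = |132 - 66| = 66

66


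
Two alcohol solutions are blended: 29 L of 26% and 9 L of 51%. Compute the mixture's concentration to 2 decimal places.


Solute in mixture 1 = 26% of 29 L = 29*26/100 = 377/50 L
Solute in mixture 2 = 51% of 9 L = 9*51/100 = 459/100 L
Total solute = 377/50 + 459/100 = 1213/100 L
Total volume = 29 + 9 = 38 L
Final concentration = 1213/100/38 * 100 = 31.92%

31.92


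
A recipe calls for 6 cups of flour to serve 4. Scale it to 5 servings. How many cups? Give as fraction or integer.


Original: 6 cups for 4 servings
Target servings = 5
Scaling factor = 5/4
New amount = 6 * 5/4
= 30/4
= 15/2 cups

15/2


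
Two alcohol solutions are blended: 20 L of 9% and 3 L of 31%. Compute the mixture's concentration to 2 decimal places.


Solute in mixture 1 = 9% of 20 L = 20*9/100 = 9/5 L
Solute in mixture 2 = 31% of 3 L = 3*31/100 = 93/100 L
Total solute = 9/5 + 93/100 = 273/100 L
Total volume = 20 + 3 = 23 L
Final concentration = 273/100/23 * 100 = 11.87%

11.87


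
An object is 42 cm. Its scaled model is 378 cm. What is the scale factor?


Original length = 42 cm
Scaled length = 378 cm
Scale factor = 378 / 42
= 9

9


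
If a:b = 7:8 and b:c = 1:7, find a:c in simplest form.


Given a:b = 7:8 and b:c = 1:7
Make b consistent. Multiply first ratio by 1: a:b = 7:8
Multiply second ratio by 8: b:c = 8:56
Now b = 8 in both, so a:b:c = 7:8:56
Therefore a:c = 7:56
Simplify by GCD: a:c = 1:8

1:8


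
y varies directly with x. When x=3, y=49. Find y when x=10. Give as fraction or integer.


Direct proportion: y = kx
Find k: k = 49/3 = 49/3
Compute y at x=10: y = 49/3 * 10
y = 490/3

490/3


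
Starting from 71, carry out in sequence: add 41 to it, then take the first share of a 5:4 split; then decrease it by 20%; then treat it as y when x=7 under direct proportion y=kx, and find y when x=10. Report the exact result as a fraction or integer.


Start with 71.
Step 1: Add 41: 71+41=112; split 5:4 first = 112*5/9 = 560/9
Step 2: Decrease by 20%: 560/9 * 80/100 = 448/9
Step 3: Direct prop: k = (448/9)/7; new y = k*10 = 448/9*10/7 = 640/9
Final result = 640/9

640/9


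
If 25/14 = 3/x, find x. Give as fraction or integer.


Setting up: 25/14 = 3/x
Cross multiply: 25 * x = 14 * 3
25x = 42
x = 42/25
x = 42/25

42/25


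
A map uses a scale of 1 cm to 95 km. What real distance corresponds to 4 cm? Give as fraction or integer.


Map scale: 1 cm = 95 km
Measured distance on map = 4 cm
Set up proportion: 4 * 95 / 1
= 380 / 1
= 380 km

380


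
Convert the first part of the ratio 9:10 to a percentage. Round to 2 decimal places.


Total parts = 9 + 10 = 19
First part fraction = 9/19
Percentage = (9/19) * 100
= 0.473684 * 100
= 47.37%

47.37


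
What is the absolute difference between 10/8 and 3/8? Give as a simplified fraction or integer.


Simplify: 10/8 = 5/4 and 3/8 = 3/8
Find common denominator: LCD = 8
Convert: 10/8 and 3/8
Difference = |10 - 3|/8 = 7/8
Simplified = 7/8

7/8


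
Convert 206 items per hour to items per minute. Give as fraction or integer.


Converting from per hour to per minute
Rate = 206 items per hour
Divide by 60: 206/60
= 103/30 items per minute

103/30


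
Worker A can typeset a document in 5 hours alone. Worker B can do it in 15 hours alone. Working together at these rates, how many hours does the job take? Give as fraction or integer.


Rate of A = 1/5 job per hour
Rate of B = 1/15 job per hour
Combined rate = 1/5 + 1/15
Find common denominator: (15 + 5)/(5*15) = 20/75
Combined rate = 4/15 job per hour
Time together = 1 / (4/15) = 15/4 hours

15/4


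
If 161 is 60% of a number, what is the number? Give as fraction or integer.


Given: 161 is 60% of the whole
Set up: 161 = 60/100 * whole
whole = 161 * 100 / 60
whole = 16100 / 60
whole = 805/3

805/3


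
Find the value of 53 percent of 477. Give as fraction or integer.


Compute 53% of 477
Convert percentage: 53% = 53/100
Multiply: 477 * 53/100
= 25281/100
= 25281/100

25281/100


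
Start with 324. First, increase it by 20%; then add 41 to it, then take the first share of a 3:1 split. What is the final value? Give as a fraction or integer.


Start with 324.
Step 1: Increase by 20%: 324 * 120/100 = 1944/5
Step 2: Add 41: 1944/5+41=2149/5; split 3:1 first = 2149/5*3/4 = 6447/20
Final result = 6447/20

6447/20


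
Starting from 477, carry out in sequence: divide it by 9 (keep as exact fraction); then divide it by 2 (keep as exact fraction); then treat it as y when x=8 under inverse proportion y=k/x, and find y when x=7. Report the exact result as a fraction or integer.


Start with 477.
Step 1: Divide by 9: 477 / 9 = 53
Step 2: Divide by 2: 53 / 2 = 53/2
Step 3: Inverse prop: k = (53/2)*8; new y = k/7 = 53/2*8/7 = 212/7
Final result = 212/7

212/7
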